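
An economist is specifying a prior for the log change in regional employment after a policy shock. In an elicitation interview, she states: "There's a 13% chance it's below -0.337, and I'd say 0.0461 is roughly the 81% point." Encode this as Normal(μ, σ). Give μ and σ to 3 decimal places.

The p-quantile of Normal(μ,σ) is μ + z_p·σ, with z_{0.13} = -1.126 and z_{0.81} = 0.8779.
Eliminate σ: μ = (z₂·x₁ − z₁·x₂)/(z₂ − z₁) = (0.8779·-0.337 − (-1.126)·0.0461)/2.004 = -0.122.
Then σ = (x₂ − x₁)/(z₂ − z₁) = (0.0461 − -0.337)/2.004 = 0.191.

μ = -0.122, σ = 0.191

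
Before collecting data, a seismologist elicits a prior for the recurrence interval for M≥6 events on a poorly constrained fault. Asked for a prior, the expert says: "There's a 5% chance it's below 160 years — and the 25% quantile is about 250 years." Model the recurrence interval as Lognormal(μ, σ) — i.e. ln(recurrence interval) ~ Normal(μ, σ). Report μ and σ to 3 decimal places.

If T ~ Lognormal(μ,σ) then ln T ~ Normal(μ,σ), so the p-quantile of ln T is μ + z_p·σ.
ln(160) = 5.075 and ln(250) = 5.521; z_{0.05} = -1.645, z_{0.25} = -0.6745.
σ = (5.521 − 5.075)/(-0.6745 − (-1.645)) = 0.460.
μ = 5.075 − (-1.645)·0.460 = 5.832.

μ ≈ 5.832, σ ≈ 0.460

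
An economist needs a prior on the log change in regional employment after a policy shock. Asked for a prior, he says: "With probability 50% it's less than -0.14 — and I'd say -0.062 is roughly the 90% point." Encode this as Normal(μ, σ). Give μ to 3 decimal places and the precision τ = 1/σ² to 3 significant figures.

For Normal(μ,σ), the p-quantile is μ + z_p·σ. Here z_{0.5} = 0, z_{0.9} = 1.282.
So -0.14 = μ + 0σ and -0.062 = μ + 1.282σ.
Subtracting: σ = (-0.062 − -0.14)/(1.282 − (0)) = 0.061.
Then μ = -0.14 − (0)·0.061 = -0.140.
Precision τ = 1/σ² = 1/0.06086² = 270.

μ = -0.140, τ = 270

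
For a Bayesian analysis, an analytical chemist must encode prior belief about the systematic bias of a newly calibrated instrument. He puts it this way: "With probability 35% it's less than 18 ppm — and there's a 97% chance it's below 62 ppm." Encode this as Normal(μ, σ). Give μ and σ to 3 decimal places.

μ = 25.482, σ = 19.416

For Normal(μ,σ), the p-quantile is μ + z_p·σ. Here z_{0.35} = -0.3853, z_{0.97} = 1.881.
So 18 = μ − 0.3853σ and 62 = μ + 1.881σ.
Subtracting: σ = (62 − 18)/(1.881 − (-0.3853)) = 19.416.
Then μ = 18 − (-0.3853)·19.416 = 25.482.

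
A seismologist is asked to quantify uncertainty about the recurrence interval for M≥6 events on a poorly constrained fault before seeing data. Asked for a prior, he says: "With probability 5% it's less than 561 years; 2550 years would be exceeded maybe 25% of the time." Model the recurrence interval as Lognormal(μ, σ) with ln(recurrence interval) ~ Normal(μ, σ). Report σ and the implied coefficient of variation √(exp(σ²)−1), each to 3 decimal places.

If T ~ Lognormal(μ,σ) then ln T ~ Normal(μ,σ), so the p-quantile of ln T is μ + z_p·σ.
ln(561) = 6.33 and ln(2550) = 7.844; z_{0.05} = -1.645, z_{0.75} = 0.6745.
σ = (7.844 − 6.33)/(0.6745 − (-1.645)) = 0.653.
μ = 6.33 − (-1.645)·0.653 = 7.404.
CV = √(exp(σ²)−1) = √(exp(0.4262)−1) = 0.729.

σ ≈ 0.653, CV ≈ 0.729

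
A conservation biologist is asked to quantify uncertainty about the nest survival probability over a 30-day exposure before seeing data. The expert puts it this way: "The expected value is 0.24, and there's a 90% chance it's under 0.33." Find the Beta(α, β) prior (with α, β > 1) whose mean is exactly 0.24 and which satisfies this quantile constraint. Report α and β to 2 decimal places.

With mean 0.24 fixed, write α = 0.24s, β = 0.76s where s = α+β.
Need P(θ < 0.33) = 0.9 under Beta(0.24s, 0.76s). Normal approximation: (q−m)/√(m(1−m)/s) ≈ z_{0.9} = 1.28, so s ≈ 0.24·0.76·(1.28)²/(0.33−0.24)² = 37.0.
At s = 37.0: P(θ<0.33) ≈ 0.895. Adjusting to match 0.9 gives s ≈ 38.77.
So α = 0.24·38.77 ≈ 9.31, β = 0.76·38.77 ≈ 29.47.

α ≈ 9.31, β ≈ 29.47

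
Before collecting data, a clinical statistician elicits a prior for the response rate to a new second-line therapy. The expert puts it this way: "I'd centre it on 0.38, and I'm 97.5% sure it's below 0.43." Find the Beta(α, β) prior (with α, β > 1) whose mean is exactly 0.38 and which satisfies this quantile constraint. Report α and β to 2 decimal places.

With mean 0.38 fixed, write α = 0.38s, β = 0.62s where s = α+β.
Need P(θ < 0.43) = 0.975 under Beta(0.38s, 0.62s). Normal approximation: (q−m)/√(m(1−m)/s) ≈ z_{0.975} = 1.96, so s ≈ 0.38·0.62·(1.96)²/(0.43−0.38)² = 362.0.
At s = 362.0: P(θ<0.43) ≈ 0.974. Adjusting to match 0.975 gives s ≈ 369.62.
So α = 0.38·369.62 ≈ 140.46, β = 0.62·369.62 ≈ 229.17.

α ≈ 140.46, β ≈ 229.17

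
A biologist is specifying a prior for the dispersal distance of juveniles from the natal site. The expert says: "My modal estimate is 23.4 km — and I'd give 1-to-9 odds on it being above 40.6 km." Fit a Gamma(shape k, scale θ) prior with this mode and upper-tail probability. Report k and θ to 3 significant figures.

Gamma(k,θ) with k>1 has mode (k−1)θ, so θ = 23.4/(k−1).
Need P(X < 40.6) = 0.9 with θ tied to k this way. Start at k = 2, θ = 23.4: P(X<40.6) ≈ 0.518.
Too low — raise k to concentrate. Iterating converges to k ≈ 7.25.
Then θ = 23.4/(7.25−1) ≈ 3.74.

k ≈ 7.25, θ ≈ 3.74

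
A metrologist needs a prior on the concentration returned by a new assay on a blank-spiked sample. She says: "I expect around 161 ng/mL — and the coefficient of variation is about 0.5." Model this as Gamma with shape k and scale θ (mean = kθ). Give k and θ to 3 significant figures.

For Gamma(k, scale θ): mean = kθ, variance = kθ², so CV = 1/√k.
CV = 0.5, hence k = 1/CV² = 4.
Then θ = mean/k = 161/4 = 40.2.

k ≈ 4, θ ≈ 40.2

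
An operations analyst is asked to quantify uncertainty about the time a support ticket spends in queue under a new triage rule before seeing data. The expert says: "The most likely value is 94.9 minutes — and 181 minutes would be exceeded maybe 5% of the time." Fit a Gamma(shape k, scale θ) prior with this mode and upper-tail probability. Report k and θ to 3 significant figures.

k ≈ 7.67, θ ≈ 14.2

Gamma(k,θ) with k>1 has mode (k−1)θ, so θ = 94.9/(k−1).
Need P(X < 181) = 0.95 with θ tied to k this way. Start at k = 2, θ = 94.9: P(X<181) ≈ 0.568.
Too low — raise k to concentrate. Iterating converges to k ≈ 7.67.
Then θ = 94.9/(7.67−1) ≈ 14.2.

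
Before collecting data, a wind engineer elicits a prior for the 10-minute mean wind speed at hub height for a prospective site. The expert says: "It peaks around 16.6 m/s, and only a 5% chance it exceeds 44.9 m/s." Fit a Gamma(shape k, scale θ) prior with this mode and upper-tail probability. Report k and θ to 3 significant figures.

Gamma(k,θ) with k>1 has mode (k−1)θ, so θ = 16.6/(k−1).
Need P(X < 44.9) = 0.95 with θ tied to k this way. Start at k = 2, θ = 16.6: P(X<44.9) ≈ 0.752.
Too low — raise k to concentrate. Iterating converges to k ≈ 3.72.
Then θ = 16.6/(3.72−1) ≈ 6.11.

k ≈ 3.72, θ ≈ 6.11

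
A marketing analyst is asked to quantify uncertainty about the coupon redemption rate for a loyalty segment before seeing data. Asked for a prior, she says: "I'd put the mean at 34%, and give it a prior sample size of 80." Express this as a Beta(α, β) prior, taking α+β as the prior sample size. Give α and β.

Under the effective-sample-size interpretation, Beta(α, β) has prior mean α/(α+β) and prior sample size α+β.
So α+β = 80 and α/(α+β) = 0.34, giving α = 0.34·80 = 27.2 and β = 80 − 27.2 = 52.8.

α = 27.2, β = 52.8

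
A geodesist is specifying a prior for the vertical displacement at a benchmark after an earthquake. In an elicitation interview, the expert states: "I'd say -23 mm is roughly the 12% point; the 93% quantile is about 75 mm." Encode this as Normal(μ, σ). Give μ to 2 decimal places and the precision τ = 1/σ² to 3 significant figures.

μ = 20.44, τ = 0.000732

The p-quantile of Normal(μ,σ) is μ + z_p·σ, with z_{0.12} = -1.175 and z_{0.93} = 1.476.
Eliminate σ: μ = (z₂·x₁ − z₁·x₂)/(z₂ − z₁) = (1.476·-23 − (-1.175)·75)/2.651 = 20.44.
Then σ = (x₂ − x₁)/(z₂ − z₁) = (75 − -23)/2.651 = 36.97.
Precision τ = 1/σ² = 1/36.97² = 0.000732.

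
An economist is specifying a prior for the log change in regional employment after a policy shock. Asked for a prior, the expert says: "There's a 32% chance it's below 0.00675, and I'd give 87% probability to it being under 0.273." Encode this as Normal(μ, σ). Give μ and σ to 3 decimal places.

The p-quantile of Normal(μ,σ) is μ + z_p·σ, with z_{0.32} = -0.4677 and z_{0.87} = 1.126.
Eliminate σ: μ = (z₂·x₁ − z₁·x₂)/(z₂ − z₁) = (1.126·0.00675 − (-0.4677)·0.273)/1.594 = 0.085.
Then σ = (x₂ − x₁)/(z₂ − z₁) = (0.273 − 0.00675)/1.594 = 0.167.

μ = 0.085, σ = 0.167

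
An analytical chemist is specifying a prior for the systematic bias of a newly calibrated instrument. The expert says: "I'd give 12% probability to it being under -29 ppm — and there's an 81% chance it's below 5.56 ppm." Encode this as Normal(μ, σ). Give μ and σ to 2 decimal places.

μ = -9.22, σ = 16.83

For Normal(μ,σ), the p-quantile is μ + z_p·σ. Here z_{0.12} = -1.175, z_{0.81} = 0.8779.
So -29 = μ − 1.175σ and 5.56 = μ + 0.8779σ.
Subtracting: σ = (5.56 − -29)/(0.8779 − (-1.175)) = 16.83.
Then μ = -29 − (-1.175)·16.83 = -9.22.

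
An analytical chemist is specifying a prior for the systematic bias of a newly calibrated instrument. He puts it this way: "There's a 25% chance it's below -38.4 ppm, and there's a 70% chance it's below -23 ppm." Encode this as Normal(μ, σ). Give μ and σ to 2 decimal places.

μ = -29.74, σ = 12.85

The p-quantile of Normal(μ,σ) is μ + z_p·σ, with z_{0.25} = -0.6745 and z_{0.7} = 0.5244.
Eliminate σ: μ = (z₂·x₁ − z₁·x₂)/(z₂ − z₁) = (0.5244·-38.4 − (-0.6745)·-23)/1.199 = -29.74.
Then σ = (x₂ − x₁)/(z₂ − z₁) = (-23 − -38.4)/1.199 = 12.85.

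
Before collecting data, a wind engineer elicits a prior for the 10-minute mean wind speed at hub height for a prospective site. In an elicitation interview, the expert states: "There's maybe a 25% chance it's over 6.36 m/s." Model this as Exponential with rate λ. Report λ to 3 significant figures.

P(T > 6.36) = e^(−λ·6.36) = 0.25, so λ = −ln(0.25)/6.36 = 0.218.

λ ≈ 0.218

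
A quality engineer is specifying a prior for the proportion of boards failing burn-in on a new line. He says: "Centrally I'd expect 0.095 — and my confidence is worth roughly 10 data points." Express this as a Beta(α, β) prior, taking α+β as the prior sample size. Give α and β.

Under the effective-sample-size interpretation, Beta(α, β) has prior mean α/(α+β) and prior sample size α+β.
So α+β = 10 and α/(α+β) = 0.095, giving α = 0.095·10 = 0.95 and β = 10 − 0.95 = 9.05.

α = 0.95, β = 9.05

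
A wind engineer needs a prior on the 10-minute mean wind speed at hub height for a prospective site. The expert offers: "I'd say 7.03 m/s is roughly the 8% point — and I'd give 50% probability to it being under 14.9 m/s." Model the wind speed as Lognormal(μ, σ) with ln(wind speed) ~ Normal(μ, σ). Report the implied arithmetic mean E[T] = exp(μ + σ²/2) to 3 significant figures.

E[T] ≈ 17.2 m/s

If T ~ Lognormal(μ,σ) then ln T ~ Normal(μ,σ), so the p-quantile of ln T is μ + z_p·σ.
ln(7.03) = 1.95 and ln(14.9) = 2.701; z_{0.08} = -1.405, z_{0.5} = 0.
σ = (2.701 − 1.95)/(0 − (-1.405)) = 0.535.
μ = 1.95 − (-1.405)·0.535 = 2.701.
E[T] = exp(μ + σ²/2) = exp(2.701 + 0.1429) = 17.2 m/s.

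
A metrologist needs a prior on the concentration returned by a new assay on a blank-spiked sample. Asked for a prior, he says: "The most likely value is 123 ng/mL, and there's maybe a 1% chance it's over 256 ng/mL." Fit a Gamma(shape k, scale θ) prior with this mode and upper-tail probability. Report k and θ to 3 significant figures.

Gamma(k,θ) with k>1 has mode (k−1)θ, so θ = 123/(k−1).
Need P(X < 256) = 0.99 with θ tied to k this way. Start at k = 2, θ = 123: P(X<256) ≈ 0.616.
Too low — raise k to concentrate. Iterating converges to k ≈ 10.1.
Then θ = 123/(10.1−1) ≈ 13.6.

k ≈ 10.1, θ ≈ 13.6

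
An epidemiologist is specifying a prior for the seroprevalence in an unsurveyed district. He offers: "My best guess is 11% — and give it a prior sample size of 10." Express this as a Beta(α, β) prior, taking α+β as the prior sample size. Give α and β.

α = 1.1, β = 8.9

Under the effective-sample-size interpretation, Beta(α, β) has prior mean α/(α+β) and prior sample size α+β.
So α+β = 10 and α/(α+β) = 0.11, giving α = 0.11·10 = 1.1 and β = 10 − 1.1 = 8.9.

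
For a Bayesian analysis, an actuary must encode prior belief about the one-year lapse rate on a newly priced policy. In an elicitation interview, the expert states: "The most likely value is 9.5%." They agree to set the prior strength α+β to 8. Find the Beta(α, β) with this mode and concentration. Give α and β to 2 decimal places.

For α,β > 1 the Beta mode is (α−1)/(α+β−2). With α+β = 8, the mode is (α−1)/6.
Set (α−1)/6 = 0.095 → α = 1 + 0.095·6 = 1.57.
β = 8 − α = 6.43.

α = 1.57, β = 6.43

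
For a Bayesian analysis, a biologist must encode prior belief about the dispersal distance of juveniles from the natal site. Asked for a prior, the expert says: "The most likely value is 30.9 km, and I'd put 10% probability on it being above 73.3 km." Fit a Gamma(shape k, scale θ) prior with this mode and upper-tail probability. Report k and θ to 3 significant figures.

Gamma(k,θ) with k>1 has mode (k−1)θ, so θ = 30.9/(k−1).
Need P(X < 73.3) = 0.9 with θ tied to k this way. Start at k = 2, θ = 30.9: P(X<73.3) ≈ 0.685.
Too low — raise k to concentrate. Iterating converges to k ≈ 3.58.
Then θ = 30.9/(3.58−1) ≈ 12.

k ≈ 3.58, θ ≈ 12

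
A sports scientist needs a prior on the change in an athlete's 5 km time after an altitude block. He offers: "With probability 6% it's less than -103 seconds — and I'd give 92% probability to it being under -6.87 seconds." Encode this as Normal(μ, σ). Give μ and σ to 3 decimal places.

For Normal(μ,σ), the p-quantile is μ + z_p·σ. Here z_{0.06} = -1.555, z_{0.92} = 1.405.
So -103 = μ − 1.555σ and -6.87 = μ + 1.405σ.
Subtracting: σ = (-6.87 − -103)/(1.405 − (-1.555)) = 32.478.
Then μ = -103 − (-1.555)·32.478 = -52.504.

μ = -52.504, σ = 32.478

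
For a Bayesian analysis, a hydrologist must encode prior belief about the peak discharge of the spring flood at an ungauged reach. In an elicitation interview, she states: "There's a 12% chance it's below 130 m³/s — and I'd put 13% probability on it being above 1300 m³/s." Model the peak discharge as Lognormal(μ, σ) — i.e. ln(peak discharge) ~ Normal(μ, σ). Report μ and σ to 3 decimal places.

If T ~ Lognormal(μ,σ) then ln T ~ Normal(μ,σ), so the p-quantile of ln T is μ + z_p·σ.
ln(130) = 4.868 and ln(1300) = 7.17; z_{0.12} = -1.175, z_{0.87} = 1.126.
σ = (7.17 − 4.868)/(1.126 − (-1.175)) = 1.001.
μ = 4.868 − (-1.175)·1.001 = 6.043.

μ ≈ 6.043, σ ≈ 1.001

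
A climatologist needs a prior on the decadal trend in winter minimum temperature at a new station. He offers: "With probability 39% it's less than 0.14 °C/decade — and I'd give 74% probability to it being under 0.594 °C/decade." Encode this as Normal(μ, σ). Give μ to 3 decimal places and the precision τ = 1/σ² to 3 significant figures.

The p-quantile of Normal(μ,σ) is μ + z_p·σ, with z_{0.39} = -0.2793 and z_{0.74} = 0.6433.
Eliminate σ: μ = (z₂·x₁ − z₁·x₂)/(z₂ − z₁) = (0.6433·0.14 − (-0.2793)·0.594)/0.9227 = 0.277.
Then σ = (x₂ − x₁)/(z₂ − z₁) = (0.594 − 0.14)/0.9227 = 0.492.
Precision τ = 1/σ² = 1/0.4921² = 4.13.

μ = 0.277, τ = 4.13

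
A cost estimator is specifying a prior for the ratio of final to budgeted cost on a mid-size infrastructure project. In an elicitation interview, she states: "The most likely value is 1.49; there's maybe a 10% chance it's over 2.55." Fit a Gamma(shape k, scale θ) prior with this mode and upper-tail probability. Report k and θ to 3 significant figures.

Gamma(k,θ) with k>1 has mode (k−1)θ, so θ = 1.49/(k−1).
Need P(X < 2.55) = 0.9 with θ tied to k this way. Start at k = 2, θ = 1.49: P(X<2.55) ≈ 0.510.
Too low — raise k to concentrate. Iterating converges to k ≈ 7.56.
Then θ = 1.49/(7.56−1) ≈ 0.227.

k ≈ 7.56, θ ≈ 0.227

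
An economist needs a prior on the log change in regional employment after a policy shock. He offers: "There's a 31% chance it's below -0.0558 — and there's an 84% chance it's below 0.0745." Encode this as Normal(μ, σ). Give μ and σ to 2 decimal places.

The p-quantile of Normal(μ,σ) is μ + z_p·σ, with z_{0.31} = -0.4959 and z_{0.84} = 0.9945.
Eliminate σ: μ = (z₂·x₁ − z₁·x₂)/(z₂ − z₁) = (0.9945·-0.0558 − (-0.4959)·0.0745)/1.49 = -0.01.
Then σ = (x₂ − x₁)/(z₂ − z₁) = (0.0745 − -0.0558)/1.49 = 0.09.

μ = -0.01, σ = 0.09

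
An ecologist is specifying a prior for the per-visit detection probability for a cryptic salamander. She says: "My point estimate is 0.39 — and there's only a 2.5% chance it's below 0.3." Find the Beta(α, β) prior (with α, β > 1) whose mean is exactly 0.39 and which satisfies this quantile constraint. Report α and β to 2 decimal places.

α ≈ 41.58, β ≈ 65.03

With mean 0.39 fixed, write α = 0.39s, β = 0.61s where s = α+β.
Need P(θ < 0.3) = 0.025 under Beta(0.39s, 0.61s). Normal approximation: (q−m)/√(m(1−m)/s) ≈ z_{0.025} = -1.96, so s ≈ 0.39·0.61·(-1.96)²/(0.3−0.39)² = 112.8.
At s = 112.8: P(θ<0.3) ≈ 0.022. Adjusting to match 0.025 gives s ≈ 106.61.
So α = 0.39·106.61 ≈ 41.58, β = 0.61·106.61 ≈ 65.03.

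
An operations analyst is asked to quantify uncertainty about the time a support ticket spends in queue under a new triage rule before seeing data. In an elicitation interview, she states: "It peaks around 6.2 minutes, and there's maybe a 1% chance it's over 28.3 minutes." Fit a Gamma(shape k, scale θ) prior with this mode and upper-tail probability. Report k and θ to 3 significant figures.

Gamma(k,θ) with k>1 has mode (k−1)θ, so θ = 6.2/(k−1).
Need P(X < 28.3) = 0.99 with θ tied to k this way. Start at k = 2, θ = 6.2: P(X<28.3) ≈ 0.942.
Too low — raise k to concentrate. Iterating converges to k ≈ 2.75.
Then θ = 6.2/(2.75−1) ≈ 3.55.

k ≈ 2.75, θ ≈ 3.55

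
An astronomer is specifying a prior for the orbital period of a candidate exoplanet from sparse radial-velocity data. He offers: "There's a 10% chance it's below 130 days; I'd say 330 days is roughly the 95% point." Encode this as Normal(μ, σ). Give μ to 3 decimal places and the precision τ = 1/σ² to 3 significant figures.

For Normal(μ,σ), the p-quantile is μ + z_p·σ. Here z_{0.1} = -1.282, z_{0.95} = 1.645.
So 130 = μ − 1.282σ and 330 = μ + 1.645σ.
Subtracting: σ = (330 − 130)/(1.645 − (-1.282)) = 68.343.
Then μ = 130 − (-1.282)·68.343 = 217.585.
Precision τ = 1/σ² = 1/68.34² = 0.000214.

μ = 217.585, τ = 0.000214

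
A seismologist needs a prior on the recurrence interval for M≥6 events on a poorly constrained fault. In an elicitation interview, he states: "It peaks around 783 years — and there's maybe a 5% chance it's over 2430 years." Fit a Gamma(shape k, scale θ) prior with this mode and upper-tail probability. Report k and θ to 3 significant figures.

Gamma(k,θ) with k>1 has mode (k−1)θ, so θ = 783/(k−1).
Need P(X < 2430) = 0.95 with θ tied to k this way. Start at k = 2, θ = 783: P(X<2430) ≈ 0.816.
Too low — raise k to concentrate. Iterating converges to k ≈ 3.06.
Then θ = 783/(3.06−1) ≈ 381.

k ≈ 3.06, θ ≈ 381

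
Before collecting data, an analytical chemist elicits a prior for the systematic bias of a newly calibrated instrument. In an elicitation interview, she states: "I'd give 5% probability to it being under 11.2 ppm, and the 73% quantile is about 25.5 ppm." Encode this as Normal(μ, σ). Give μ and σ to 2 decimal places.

The p-quantile of Normal(μ,σ) is μ + z_p·σ, with z_{0.05} = -1.645 and z_{0.73} = 0.6128.
Eliminate σ: μ = (z₂·x₁ − z₁·x₂)/(z₂ − z₁) = (0.6128·11.2 − (-1.645)·25.5)/2.258 = 21.62.
Then σ = (x₂ − x₁)/(z₂ − z₁) = (25.5 − 11.2)/2.258 = 6.33.

μ = 21.62, σ = 6.33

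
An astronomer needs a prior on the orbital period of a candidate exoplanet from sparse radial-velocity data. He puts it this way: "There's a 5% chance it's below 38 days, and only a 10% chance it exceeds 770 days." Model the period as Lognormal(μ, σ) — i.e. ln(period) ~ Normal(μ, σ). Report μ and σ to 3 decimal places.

μ ≈ 5.329, σ ≈ 1.028

If T ~ Lognormal(μ,σ) then ln T ~ Normal(μ,σ), so the p-quantile of ln T is μ + z_p·σ.
ln(38) = 3.638 and ln(770) = 6.646; z_{0.05} = -1.645, z_{0.9} = 1.282.
σ = (6.646 − 3.638)/(1.282 − (-1.645)) = 1.028.
μ = 3.638 − (-1.645)·1.028 = 5.329.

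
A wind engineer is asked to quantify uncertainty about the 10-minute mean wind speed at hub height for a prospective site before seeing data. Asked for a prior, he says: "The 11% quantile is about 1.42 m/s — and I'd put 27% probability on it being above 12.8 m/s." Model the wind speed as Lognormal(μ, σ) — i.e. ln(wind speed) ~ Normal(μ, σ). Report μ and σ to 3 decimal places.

If T ~ Lognormal(μ,σ) then ln T ~ Normal(μ,σ), so the p-quantile of ln T is μ + z_p·σ.
ln(1.42) = 0.3507 and ln(12.8) = 2.549; z_{0.11} = -1.227, z_{0.73} = 0.6128.
σ = (2.549 − 0.3507)/(0.6128 − (-1.227)) = 1.195.
μ = 0.3507 − (-1.227)·1.195 = 1.817.

μ ≈ 1.817, σ ≈ 1.195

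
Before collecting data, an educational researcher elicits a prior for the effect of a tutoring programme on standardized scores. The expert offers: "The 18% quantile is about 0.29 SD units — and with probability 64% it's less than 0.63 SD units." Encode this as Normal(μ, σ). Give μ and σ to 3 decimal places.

μ = 0.534, σ = 0.267

The p-quantile of Normal(μ,σ) is μ + z_p·σ, with z_{0.18} = -0.9154 and z_{0.64} = 0.3585.
Eliminate σ: μ = (z₂·x₁ − z₁·x₂)/(z₂ − z₁) = (0.3585·0.29 − (-0.9154)·0.63)/1.274 = 0.534.
Then σ = (x₂ − x₁)/(z₂ − z₁) = (0.63 − 0.29)/1.274 = 0.267.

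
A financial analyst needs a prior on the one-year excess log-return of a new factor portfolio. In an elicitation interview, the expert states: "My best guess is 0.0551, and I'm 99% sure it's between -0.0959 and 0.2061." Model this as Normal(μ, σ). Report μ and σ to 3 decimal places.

A symmetric 99% interval runs μ ± z·σ with z = 2.576.
Half-width = 0.151, so σ = 0.151/2.576 = 0.059.
μ is the stated best guess, 0.055.

μ = 0.055, σ = 0.059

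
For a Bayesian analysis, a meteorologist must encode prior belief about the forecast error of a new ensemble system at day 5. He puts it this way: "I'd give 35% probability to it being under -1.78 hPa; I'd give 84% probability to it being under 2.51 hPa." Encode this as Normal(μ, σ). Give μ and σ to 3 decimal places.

μ = -0.582, σ = 3.109

For Normal(μ,σ), the p-quantile is μ + z_p·σ. Here z_{0.35} = -0.3853, z_{0.84} = 0.9945.
So -1.78 = μ − 0.3853σ and 2.51 = μ + 0.9945σ.
Subtracting: σ = (2.51 − -1.78)/(0.9945 − (-0.3853)) = 3.109.
Then μ = -1.78 − (-0.3853)·3.109 = -0.582.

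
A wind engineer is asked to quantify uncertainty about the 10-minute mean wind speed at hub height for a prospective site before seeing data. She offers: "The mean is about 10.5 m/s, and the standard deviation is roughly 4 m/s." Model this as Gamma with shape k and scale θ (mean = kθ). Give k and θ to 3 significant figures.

k ≈ 6.89, θ ≈ 1.52

For Gamma(k, scale θ): mean = kθ, variance = kθ², so CV = 1/√k.
CV = SD/mean = 4/10.5 = 0.381, hence k = 1/CV² = 6.89.
Then θ = mean/k = 10.5/6.89 = 1.52.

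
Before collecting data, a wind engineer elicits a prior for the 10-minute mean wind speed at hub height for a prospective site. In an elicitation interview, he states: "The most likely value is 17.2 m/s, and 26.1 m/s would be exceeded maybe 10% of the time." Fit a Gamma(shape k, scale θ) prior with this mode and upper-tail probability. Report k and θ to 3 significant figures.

k ≈ 11.7, θ ≈ 1.61

Gamma(k,θ) with k>1 has mode (k−1)θ, so θ = 17.2/(k−1).
Need P(X < 26.1) = 0.9 with θ tied to k this way. Start at k = 2, θ = 17.2: P(X<26.1) ≈ 0.448.
Too low — raise k to concentrate. Iterating converges to k ≈ 11.7.
Then θ = 17.2/(11.7−1) ≈ 1.61.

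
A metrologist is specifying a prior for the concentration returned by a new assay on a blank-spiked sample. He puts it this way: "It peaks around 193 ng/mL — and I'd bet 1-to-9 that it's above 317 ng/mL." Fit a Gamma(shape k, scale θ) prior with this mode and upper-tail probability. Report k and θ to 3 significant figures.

Gamma(k,θ) with k>1 has mode (k−1)θ, so θ = 193/(k−1).
Need P(X < 317) = 0.9 with θ tied to k this way. Start at k = 2, θ = 193: P(X<317) ≈ 0.489.
Too low — raise k to concentrate. Iterating converges to k ≈ 8.66.
Then θ = 193/(8.66−1) ≈ 25.2.

k ≈ 8.66, θ ≈ 25.2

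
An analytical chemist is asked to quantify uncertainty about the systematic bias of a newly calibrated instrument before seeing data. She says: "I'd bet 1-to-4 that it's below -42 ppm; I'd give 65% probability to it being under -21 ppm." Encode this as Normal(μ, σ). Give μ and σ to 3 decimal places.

The p-quantile of Normal(μ,σ) is μ + z_p·σ, with z_{0.2} = -0.8416 and z_{0.65} = 0.3853.
Eliminate σ: μ = (z₂·x₁ − z₁·x₂)/(z₂ − z₁) = (0.3853·-42 − (-0.8416)·-21)/1.227 = -27.595.
Then σ = (x₂ − x₁)/(z₂ − z₁) = (-21 − -42)/1.227 = 17.116.

μ = -27.595, σ = 17.116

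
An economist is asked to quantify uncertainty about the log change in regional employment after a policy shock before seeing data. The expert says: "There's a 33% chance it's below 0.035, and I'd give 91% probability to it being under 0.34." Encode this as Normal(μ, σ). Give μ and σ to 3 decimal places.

The p-quantile of Normal(μ,σ) is μ + z_p·σ, with z_{0.33} = -0.4399 and z_{0.91} = 1.341.
Eliminate σ: μ = (z₂·x₁ − z₁·x₂)/(z₂ − z₁) = (1.341·0.035 − (-0.4399)·0.34)/1.781 = 0.110.
Then σ = (x₂ − x₁)/(z₂ − z₁) = (0.34 − 0.035)/1.781 = 0.171.

μ = 0.110, σ = 0.171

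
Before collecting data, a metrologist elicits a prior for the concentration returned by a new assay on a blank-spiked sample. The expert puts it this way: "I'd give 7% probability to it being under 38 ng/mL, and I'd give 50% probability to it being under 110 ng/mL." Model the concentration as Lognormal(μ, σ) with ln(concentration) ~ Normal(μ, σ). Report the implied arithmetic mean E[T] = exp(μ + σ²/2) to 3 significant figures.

E[T] ≈ 143 ng/mL

If T ~ Lognormal(μ,σ) then ln T ~ Normal(μ,σ), so the p-quantile of ln T is μ + z_p·σ.
ln(38) = 3.638 and ln(110) = 4.7; z_{0.07} = -1.476, z_{0.5} = 0.
σ = (4.7 − 3.638)/(0 − (-1.476)) = 0.720.
μ = 3.638 − (-1.476)·0.720 = 4.700.
E[T] = exp(μ + σ²/2) = exp(4.700 + 0.2594) = 143 ng/mL.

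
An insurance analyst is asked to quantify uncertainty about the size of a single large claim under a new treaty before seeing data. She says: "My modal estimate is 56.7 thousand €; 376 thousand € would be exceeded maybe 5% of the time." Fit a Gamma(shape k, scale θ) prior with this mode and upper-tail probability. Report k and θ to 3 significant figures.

k ≈ 1.62, θ ≈ 91.4

Gamma(k,θ) with k>1 has mode (k−1)θ, so θ = 56.7/(k−1).
Need P(X < 376) = 0.95 with θ tied to k this way. Start at k = 2, θ = 56.7: P(X<376) ≈ 0.990.
Too high — lower k to spread out. Iterating converges to k ≈ 1.62.
Then θ = 56.7/(1.62−1) ≈ 91.4.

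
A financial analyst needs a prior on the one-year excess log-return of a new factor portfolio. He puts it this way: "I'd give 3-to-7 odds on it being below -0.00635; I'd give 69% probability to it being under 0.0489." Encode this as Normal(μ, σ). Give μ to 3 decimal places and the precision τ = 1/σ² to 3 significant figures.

For Normal(μ,σ), the p-quantile is μ + z_p·σ. Here z_{0.3} = -0.5244, z_{0.69} = 0.4959.
So -0.00635 = μ − 0.5244σ and 0.0489 = μ + 0.4959σ.
Subtracting: σ = (0.0489 − -0.00635)/(0.4959 − (-0.5244)) = 0.054.
Then μ = -0.00635 − (-0.5244)·0.054 = 0.022.
Precision τ = 1/σ² = 1/0.05415² = 341.

μ = 0.022, τ = 341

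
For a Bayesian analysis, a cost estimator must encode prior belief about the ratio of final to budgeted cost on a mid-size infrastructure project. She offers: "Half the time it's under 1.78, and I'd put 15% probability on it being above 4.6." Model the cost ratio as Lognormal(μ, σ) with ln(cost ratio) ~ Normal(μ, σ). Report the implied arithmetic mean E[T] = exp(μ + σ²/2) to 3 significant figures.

If T ~ Lognormal(μ,σ) then ln T ~ Normal(μ,σ), so the p-quantile of ln T is μ + z_p·σ.
ln(1.78) = 0.5766 and ln(4.6) = 1.526; z_{0.5} = 0, z_{0.85} = 1.036.
σ = (1.526 − 0.5766)/(1.036 − (0)) = 0.916.
μ = 0.5766 − (0)·0.916 = 0.577.
E[T] = exp(μ + σ²/2) = exp(0.577 + 0.4196) = 2.71.

E[T] ≈ 2.71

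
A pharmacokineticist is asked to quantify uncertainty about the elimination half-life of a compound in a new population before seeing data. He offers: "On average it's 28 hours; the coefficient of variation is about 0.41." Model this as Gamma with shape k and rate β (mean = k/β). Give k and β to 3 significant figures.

k ≈ 5.95, β ≈ 0.212

For Gamma(k, rate β): mean = k/β, variance = k/β², so CV = 1/√k.
CV = 0.41, hence k = 1/CV² = 5.95.
Then β = k/mean = 5.95/28 = 0.212.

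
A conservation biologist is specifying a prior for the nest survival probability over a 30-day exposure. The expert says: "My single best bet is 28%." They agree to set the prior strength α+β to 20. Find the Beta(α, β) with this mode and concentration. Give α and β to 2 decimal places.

α = 6.04, β = 13.96

For α,β > 1 the Beta mode is (α−1)/(α+β−2). With α+β = 20, the mode is (α−1)/18.
Set (α−1)/18 = 0.28 → α = 1 + 0.28·18 = 6.04.
β = 20 − α = 13.96.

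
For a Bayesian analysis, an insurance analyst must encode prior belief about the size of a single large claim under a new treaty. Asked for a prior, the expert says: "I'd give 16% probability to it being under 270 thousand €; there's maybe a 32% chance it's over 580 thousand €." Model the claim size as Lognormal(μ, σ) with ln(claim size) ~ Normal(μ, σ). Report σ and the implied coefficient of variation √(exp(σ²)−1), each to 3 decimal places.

σ ≈ 0.523, CV ≈ 0.561

If T ~ Lognormal(μ,σ) then ln T ~ Normal(μ,σ), so the p-quantile of ln T is μ + z_p·σ.
ln(270) = 5.598 and ln(580) = 6.363; z_{0.16} = -0.9945, z_{0.68} = 0.4677.
σ = (6.363 − 5.598)/(0.4677 − (-0.9945)) = 0.523.
μ = 5.598 − (-0.9945)·0.523 = 6.118.
CV = √(exp(σ²)−1) = √(exp(0.2735)−1) = 0.561.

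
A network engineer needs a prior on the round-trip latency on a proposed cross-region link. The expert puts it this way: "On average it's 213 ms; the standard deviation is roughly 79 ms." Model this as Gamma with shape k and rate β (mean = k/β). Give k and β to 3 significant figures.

For Gamma(k, rate β): mean = k/β, variance = k/β², so CV = 1/√k.
CV = SD/mean = 79/213 = 0.3709, hence k = 1/CV² = 7.27.
Then β = k/mean = 7.27/213 = 0.0341.

k ≈ 7.27, β ≈ 0.0341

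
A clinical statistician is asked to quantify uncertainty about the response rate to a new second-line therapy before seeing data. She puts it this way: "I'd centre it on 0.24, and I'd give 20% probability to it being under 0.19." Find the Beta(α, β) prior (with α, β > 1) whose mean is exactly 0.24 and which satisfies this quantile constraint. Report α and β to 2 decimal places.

α ≈ 12.78, β ≈ 40.47

With mean 0.24 fixed, write α = 0.24s, β = 0.76s where s = α+β.
Need P(θ < 0.19) = 0.2 under Beta(0.24s, 0.76s). Normal approximation: (q−m)/√(m(1−m)/s) ≈ z_{0.2} = -0.842, so s ≈ 0.24·0.76·(-0.842)²/(0.19−0.24)² = 51.7.
At s = 51.7: P(θ<0.19) ≈ 0.204. Adjusting to match 0.2 gives s ≈ 53.25.
So α = 0.24·53.25 ≈ 12.78, β = 0.76·53.25 ≈ 40.47.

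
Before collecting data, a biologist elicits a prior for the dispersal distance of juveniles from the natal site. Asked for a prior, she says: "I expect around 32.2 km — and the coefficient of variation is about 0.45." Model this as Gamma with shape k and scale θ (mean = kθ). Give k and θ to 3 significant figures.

For Gamma(k, scale θ): mean = kθ, variance = kθ², so CV = 1/√k.
CV = 0.45, hence k = 1/CV² = 4.94.
Then θ = mean/k = 32.2/4.94 = 6.52.

k ≈ 4.94, θ ≈ 6.52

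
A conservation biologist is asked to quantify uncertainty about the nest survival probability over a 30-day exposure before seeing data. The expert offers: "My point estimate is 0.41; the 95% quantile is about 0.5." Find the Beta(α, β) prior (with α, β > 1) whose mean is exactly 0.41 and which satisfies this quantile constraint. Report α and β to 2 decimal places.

With mean 0.41 fixed, write α = 0.41s, β = 0.59s where s = α+β.
Need P(θ < 0.5) = 0.95 under Beta(0.41s, 0.59s). Normal approximation: (q−m)/√(m(1−m)/s) ≈ z_{0.95} = 1.64, so s ≈ 0.41·0.59·(1.64)²/(0.5−0.41)² = 80.8.
At s = 80.8: P(θ<0.5) ≈ 0.949. Adjusting to match 0.95 gives s ≈ 82.20.
So α = 0.41·82.20 ≈ 33.70, β = 0.59·82.20 ≈ 48.50.

α ≈ 33.70, β ≈ 48.50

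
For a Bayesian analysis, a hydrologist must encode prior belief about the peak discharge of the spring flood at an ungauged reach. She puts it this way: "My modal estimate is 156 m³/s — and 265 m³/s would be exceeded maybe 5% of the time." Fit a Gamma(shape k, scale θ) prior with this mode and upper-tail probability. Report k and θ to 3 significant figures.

Gamma(k,θ) with k>1 has mode (k−1)θ, so θ = 156/(k−1).
Need P(X < 265) = 0.95 with θ tied to k this way. Start at k = 2, θ = 156: P(X<265) ≈ 0.506.
Too low — raise k to concentrate. Iterating converges to k ≈ 10.9.
Then θ = 156/(10.9−1) ≈ 15.7.

k ≈ 10.9, θ ≈ 15.7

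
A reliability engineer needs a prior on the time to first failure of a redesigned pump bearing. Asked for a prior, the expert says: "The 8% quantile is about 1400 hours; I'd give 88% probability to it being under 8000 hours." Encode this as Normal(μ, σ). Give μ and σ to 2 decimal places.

For Normal(μ,σ), the p-quantile is μ + z_p·σ. Here z_{0.08} = -1.405, z_{0.88} = 1.175.
So 1400 = μ − 1.405σ and 8000 = μ + 1.175σ.
Subtracting: σ = (8000 − 1400)/(1.175 − (-1.405)) = 2558.08.
Then μ = 1400 − (-1.405)·2558.08 = 4994.29.

μ = 4994.29, σ = 2558.08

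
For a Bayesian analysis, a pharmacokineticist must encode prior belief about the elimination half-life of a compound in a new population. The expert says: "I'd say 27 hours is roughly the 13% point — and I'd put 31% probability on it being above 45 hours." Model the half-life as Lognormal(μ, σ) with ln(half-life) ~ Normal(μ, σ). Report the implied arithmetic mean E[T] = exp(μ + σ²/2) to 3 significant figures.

If T ~ Lognormal(μ,σ) then ln T ~ Normal(μ,σ), so the p-quantile of ln T is μ + z_p·σ.
ln(27) = 3.296 and ln(45) = 3.807; z_{0.13} = -1.126, z_{0.69} = 0.4959.
σ = (3.807 − 3.296)/(0.4959 − (-1.126)) = 0.315.
μ = 3.296 − (-1.126)·0.315 = 3.651.
E[T] = exp(μ + σ²/2) = exp(3.651 + 0.0496) = 40.5 hours.

E[T] ≈ 40.5 hours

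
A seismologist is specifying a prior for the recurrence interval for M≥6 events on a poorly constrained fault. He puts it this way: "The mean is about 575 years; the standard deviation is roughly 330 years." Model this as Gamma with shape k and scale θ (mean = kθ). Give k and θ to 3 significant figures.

k ≈ 3.04, θ ≈ 189

For Gamma(k, scale θ): mean = kθ, variance = kθ², so CV = 1/√k.
CV = SD/mean = 330/575 = 0.5739, hence k = 1/CV² = 3.04.
Then θ = mean/k = 575/3.04 = 189.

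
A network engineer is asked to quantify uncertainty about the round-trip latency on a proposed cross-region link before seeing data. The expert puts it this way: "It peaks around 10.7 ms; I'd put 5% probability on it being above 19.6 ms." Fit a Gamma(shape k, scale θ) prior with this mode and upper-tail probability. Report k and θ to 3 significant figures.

k ≈ 8.6, θ ≈ 1.41

Gamma(k,θ) with k>1 has mode (k−1)θ, so θ = 10.7/(k−1).
Need P(X < 19.6) = 0.95 with θ tied to k this way. Start at k = 2, θ = 10.7: P(X<19.6) ≈ 0.547.
Too low — raise k to concentrate. Iterating converges to k ≈ 8.6.
Then θ = 10.7/(8.6−1) ≈ 1.41.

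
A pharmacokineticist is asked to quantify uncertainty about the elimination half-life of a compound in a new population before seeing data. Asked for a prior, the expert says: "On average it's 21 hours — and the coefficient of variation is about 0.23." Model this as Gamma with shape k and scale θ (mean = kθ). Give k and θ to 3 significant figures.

For Gamma(k, scale θ): mean = kθ, variance = kθ², so CV = 1/√k.
CV = 0.23, hence k = 1/CV² = 18.9.
Then θ = mean/k = 21/18.9 = 1.11.

k ≈ 18.9, θ ≈ 1.11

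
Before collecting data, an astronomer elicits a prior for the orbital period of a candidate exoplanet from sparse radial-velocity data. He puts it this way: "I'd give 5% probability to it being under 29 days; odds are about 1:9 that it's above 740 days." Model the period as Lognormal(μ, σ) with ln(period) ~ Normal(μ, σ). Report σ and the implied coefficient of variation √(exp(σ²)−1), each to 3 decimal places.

If T ~ Lognormal(μ,σ) then ln T ~ Normal(μ,σ), so the p-quantile of ln T is μ + z_p·σ.
ln(29) = 3.367 and ln(740) = 6.607; z_{0.05} = -1.645, z_{0.9} = 1.282.
σ = (6.607 − 3.367)/(1.282 − (-1.645)) = 1.107.
μ = 3.367 − (-1.645)·1.107 = 5.188.
CV = √(exp(σ²)−1) = √(exp(1.2253)−1) = 1.551.

σ ≈ 1.107, CV ≈ 1.551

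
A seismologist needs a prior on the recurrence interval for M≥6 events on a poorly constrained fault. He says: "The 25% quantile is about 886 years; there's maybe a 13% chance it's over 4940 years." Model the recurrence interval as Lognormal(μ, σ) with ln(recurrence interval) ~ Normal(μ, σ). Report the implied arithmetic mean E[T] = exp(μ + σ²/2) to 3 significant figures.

If T ~ Lognormal(μ,σ) then ln T ~ Normal(μ,σ), so the p-quantile of ln T is μ + z_p·σ.
ln(886) = 6.787 and ln(4940) = 8.505; z_{0.25} = -0.6745, z_{0.87} = 1.126.
σ = (8.505 − 6.787)/(1.126 − (-0.6745)) = 0.954.
μ = 6.787 − (-0.6745)·0.954 = 7.430.
E[T] = exp(μ + σ²/2) = exp(7.430 + 0.4553) = 2660 years.

E[T] ≈ 2660 years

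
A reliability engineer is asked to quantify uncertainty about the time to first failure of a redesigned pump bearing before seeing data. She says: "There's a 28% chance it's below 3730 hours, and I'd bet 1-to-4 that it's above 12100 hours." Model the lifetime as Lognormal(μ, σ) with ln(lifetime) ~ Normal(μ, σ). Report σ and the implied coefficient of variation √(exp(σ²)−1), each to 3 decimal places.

σ ≈ 0.826, CV ≈ 0.989

If T ~ Lognormal(μ,σ) then ln T ~ Normal(μ,σ), so the p-quantile of ln T is μ + z_p·σ.
ln(3730) = 8.224 and ln(12100) = 9.401; z_{0.28} = -0.5828, z_{0.8} = 0.8416.
σ = (9.401 − 8.224)/(0.8416 − (-0.5828)) = 0.826.
μ = 8.224 − (-0.5828)·0.826 = 8.706.
CV = √(exp(σ²)−1) = √(exp(0.6825)−1) = 0.989.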